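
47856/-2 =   -  23928 + 0/1=- 23928.00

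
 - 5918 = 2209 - 8127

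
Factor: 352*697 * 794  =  2^6  *11^1*17^1*41^1*397^1 =194803136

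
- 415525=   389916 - 805441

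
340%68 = 0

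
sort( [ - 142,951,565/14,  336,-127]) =[ - 142, - 127,565/14,  336,951 ]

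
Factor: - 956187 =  - 3^2*106243^1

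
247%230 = 17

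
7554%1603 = 1142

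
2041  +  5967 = 8008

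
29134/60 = 485 + 17/30 = 485.57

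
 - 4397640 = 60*( - 73294)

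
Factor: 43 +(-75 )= -32 = - 2^5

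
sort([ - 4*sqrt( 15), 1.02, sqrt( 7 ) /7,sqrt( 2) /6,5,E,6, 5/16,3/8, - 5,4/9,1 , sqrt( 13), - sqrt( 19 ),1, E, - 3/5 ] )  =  [-4*sqrt( 15), - 5,-sqrt( 19 ), - 3/5,sqrt (2) /6 , 5/16, 3/8,sqrt( 7) /7,4/9,1,  1,1.02 , E,E, sqrt(13), 5,6]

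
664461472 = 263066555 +401394917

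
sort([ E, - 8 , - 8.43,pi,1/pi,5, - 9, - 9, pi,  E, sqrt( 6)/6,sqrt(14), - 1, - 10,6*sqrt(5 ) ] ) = [ - 10,-9, - 9, - 8.43, - 8, - 1,1/pi , sqrt( 6 ) /6,  E,E, pi, pi,  sqrt( 14), 5,6*sqrt (5)] 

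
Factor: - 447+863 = 2^5*13^1 = 416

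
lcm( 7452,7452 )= 7452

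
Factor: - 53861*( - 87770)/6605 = 945475994/1321 = 2^1*67^1 *131^1*1321^( - 1)*53861^1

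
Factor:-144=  - 2^4*3^2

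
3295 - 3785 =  - 490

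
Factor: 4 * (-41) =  - 2^2*41^1 = - 164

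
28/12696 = 7/3174 = 0.00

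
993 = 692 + 301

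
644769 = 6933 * 93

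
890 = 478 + 412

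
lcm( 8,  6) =24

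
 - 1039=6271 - 7310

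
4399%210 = 199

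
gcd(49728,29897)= 7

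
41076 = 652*63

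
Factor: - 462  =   - 2^1*3^1 *7^1 * 11^1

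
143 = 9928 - 9785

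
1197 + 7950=9147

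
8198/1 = 8198= 8198.00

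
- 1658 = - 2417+759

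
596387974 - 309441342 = 286946632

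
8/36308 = 2/9077 = 0.00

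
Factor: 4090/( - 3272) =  - 5/4=- 2^( - 2)*5^1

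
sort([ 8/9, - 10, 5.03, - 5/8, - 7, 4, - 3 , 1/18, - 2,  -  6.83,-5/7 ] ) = [ - 10,-7,-6.83 , - 3, - 2, - 5/7,-5/8, 1/18, 8/9, 4, 5.03 ]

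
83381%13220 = 4061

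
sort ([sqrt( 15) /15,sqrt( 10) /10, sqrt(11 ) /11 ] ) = [ sqrt( 15) /15,  sqrt( 11)/11, sqrt ( 10)/10] 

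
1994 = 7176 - 5182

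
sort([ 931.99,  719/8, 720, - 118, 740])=[-118, 719/8, 720, 740,931.99]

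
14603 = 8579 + 6024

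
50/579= 50/579= 0.09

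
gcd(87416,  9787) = 1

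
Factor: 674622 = 2^1*3^3*13^1*31^2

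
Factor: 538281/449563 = 3^2 * 59809^1 *449563^ (- 1)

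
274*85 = 23290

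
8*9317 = 74536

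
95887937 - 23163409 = 72724528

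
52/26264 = 13/6566  =  0.00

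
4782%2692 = 2090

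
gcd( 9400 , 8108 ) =4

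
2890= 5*578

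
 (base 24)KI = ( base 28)HM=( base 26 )J4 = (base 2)111110010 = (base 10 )498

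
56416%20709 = 14998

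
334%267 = 67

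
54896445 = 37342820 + 17553625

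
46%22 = 2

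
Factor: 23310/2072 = 2^( - 2)*3^2*5^1 = 45/4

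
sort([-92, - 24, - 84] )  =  [ - 92,  -  84, - 24]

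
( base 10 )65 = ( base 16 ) 41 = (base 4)1001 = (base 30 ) 25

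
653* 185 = 120805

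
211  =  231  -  20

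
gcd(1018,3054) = 1018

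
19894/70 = 284 + 1/5 = 284.20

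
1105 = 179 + 926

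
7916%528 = 524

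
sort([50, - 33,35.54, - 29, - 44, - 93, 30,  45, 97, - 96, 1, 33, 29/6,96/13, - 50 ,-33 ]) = [- 96, - 93, - 50, - 44 , - 33,  -  33, - 29, 1,29/6,96/13,30, 33,35.54 , 45, 50, 97 ]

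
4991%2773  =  2218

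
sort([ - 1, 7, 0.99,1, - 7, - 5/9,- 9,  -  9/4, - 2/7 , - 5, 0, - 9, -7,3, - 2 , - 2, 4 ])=[ -9, - 9, - 7, - 7, - 5, - 9/4, -2, - 2,- 1, - 5/9, - 2/7 , 0, 0.99,1,3, 4, 7 ] 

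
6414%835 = 569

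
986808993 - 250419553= 736389440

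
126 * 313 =39438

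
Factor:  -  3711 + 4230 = 519 = 3^1 * 173^1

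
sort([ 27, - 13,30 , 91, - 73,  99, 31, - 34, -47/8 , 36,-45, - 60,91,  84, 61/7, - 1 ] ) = [- 73, - 60,-45,- 34, -13, - 47/8, - 1, 61/7,27,30,31,36,84,91  ,  91,99 ] 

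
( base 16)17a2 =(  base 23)BA1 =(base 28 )7K2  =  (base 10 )6050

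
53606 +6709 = 60315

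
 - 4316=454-4770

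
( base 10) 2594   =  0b101000100010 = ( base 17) 8ga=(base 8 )5042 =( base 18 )802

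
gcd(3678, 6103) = 1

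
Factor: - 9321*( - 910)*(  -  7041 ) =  - 59722536510=-2^1 *3^2 * 5^1 * 7^1*13^2 * 239^1*2347^1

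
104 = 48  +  56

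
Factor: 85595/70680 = 2^( - 3)*3^(-1 )*17^1 *31^ ( - 1)*53^1 = 901/744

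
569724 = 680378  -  110654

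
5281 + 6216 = 11497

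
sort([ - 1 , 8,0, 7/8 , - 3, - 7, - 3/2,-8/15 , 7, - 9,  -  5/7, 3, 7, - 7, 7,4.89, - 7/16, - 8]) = [  -  9,-8, -7 , - 7, - 3,  -  3/2  , - 1, - 5/7, - 8/15,- 7/16,0, 7/8, 3, 4.89, 7, 7, 7, 8]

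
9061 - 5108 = 3953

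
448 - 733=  - 285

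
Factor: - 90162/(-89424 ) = 5009/4968 = 2^( - 3) * 3^( - 3)*23^( - 1 )*5009^1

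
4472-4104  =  368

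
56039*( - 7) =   -  392273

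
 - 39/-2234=39/2234 = 0.02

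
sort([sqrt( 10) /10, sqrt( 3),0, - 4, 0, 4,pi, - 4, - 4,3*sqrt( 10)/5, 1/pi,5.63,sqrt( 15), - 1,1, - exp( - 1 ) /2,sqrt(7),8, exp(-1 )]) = [ - 4,- 4,-4,  -  1, - exp( - 1)/2,0,  0,sqrt(10 )/10, 1/pi, exp( - 1),1,sqrt( 3), 3 * sqrt(10)/5,sqrt( 7),pi, sqrt( 15),4, 5.63,  8]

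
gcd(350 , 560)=70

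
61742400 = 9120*6770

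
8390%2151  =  1937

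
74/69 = 74/69 = 1.07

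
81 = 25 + 56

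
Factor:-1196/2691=-2^2*3^(-2) = - 4/9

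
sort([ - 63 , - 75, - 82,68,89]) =[ - 82,-75, - 63,68,89]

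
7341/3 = 2447 =2447.00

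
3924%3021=903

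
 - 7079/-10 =707 + 9/10= 707.90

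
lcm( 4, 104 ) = 104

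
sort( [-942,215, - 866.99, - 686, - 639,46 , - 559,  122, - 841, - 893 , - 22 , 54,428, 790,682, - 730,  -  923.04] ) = [ - 942,- 923.04,-893 , - 866.99,  -  841, - 730,-686,-639,-559,-22, 46,54 , 122, 215,428,682 , 790 ] 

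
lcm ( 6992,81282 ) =650256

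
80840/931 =80840/931 = 86.83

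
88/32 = 11/4 = 2.75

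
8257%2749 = 10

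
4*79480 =317920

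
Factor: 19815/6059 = 3^1 * 5^1*73^( - 1 ) * 83^( - 1)*1321^1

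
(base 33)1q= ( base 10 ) 59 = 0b111011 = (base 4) 323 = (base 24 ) 2B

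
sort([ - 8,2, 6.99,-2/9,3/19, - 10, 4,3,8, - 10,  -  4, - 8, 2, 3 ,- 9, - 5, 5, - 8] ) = [ - 10, - 10, - 9 ,-8, - 8,- 8,-5, -4, - 2/9 , 3/19, 2, 2, 3,3, 4,5,6.99, 8]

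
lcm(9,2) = 18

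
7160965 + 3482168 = 10643133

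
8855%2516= 1307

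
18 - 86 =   -  68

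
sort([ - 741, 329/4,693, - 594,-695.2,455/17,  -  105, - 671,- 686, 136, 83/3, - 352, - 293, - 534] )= [ - 741, - 695.2, - 686,-671, - 594, - 534, - 352, - 293, - 105, 455/17, 83/3, 329/4,136,693 ]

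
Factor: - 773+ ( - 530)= -1303  =  -1303^1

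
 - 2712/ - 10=271 + 1/5 = 271.20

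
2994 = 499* 6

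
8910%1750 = 160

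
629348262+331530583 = 960878845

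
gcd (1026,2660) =38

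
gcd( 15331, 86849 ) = 1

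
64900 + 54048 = 118948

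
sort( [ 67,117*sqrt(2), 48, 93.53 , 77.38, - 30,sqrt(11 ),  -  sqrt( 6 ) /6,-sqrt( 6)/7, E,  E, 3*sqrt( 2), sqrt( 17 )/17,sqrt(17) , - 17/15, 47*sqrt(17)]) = [-30, - 17/15,  -  sqrt ( 6)/6, - sqrt(6 )/7,sqrt(17 )/17,E, E,sqrt( 11),sqrt (17), 3*sqrt( 2), 48, 67,77.38,93.53,117*sqrt( 2),47* sqrt( 17 ) ]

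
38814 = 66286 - 27472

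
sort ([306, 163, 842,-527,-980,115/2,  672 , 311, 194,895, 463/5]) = [ - 980, -527, 115/2,  463/5,163,194,306, 311, 672,  842, 895]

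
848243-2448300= - 1600057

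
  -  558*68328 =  -38127024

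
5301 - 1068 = 4233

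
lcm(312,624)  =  624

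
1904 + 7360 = 9264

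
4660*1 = 4660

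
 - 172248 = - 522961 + 350713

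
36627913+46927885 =83555798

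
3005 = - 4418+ 7423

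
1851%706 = 439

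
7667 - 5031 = 2636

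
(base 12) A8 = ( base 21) 62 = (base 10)128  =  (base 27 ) 4k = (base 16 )80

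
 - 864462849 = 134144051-998606900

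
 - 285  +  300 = 15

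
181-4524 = -4343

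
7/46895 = 7/46895 = 0.00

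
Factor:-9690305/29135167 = -5^1*101^( - 1 )*199^1*9739^1 * 288467^(-1)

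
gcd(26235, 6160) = 55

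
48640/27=48640/27 = 1801.48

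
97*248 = 24056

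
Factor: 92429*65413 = 6046058177  =  17^1*5437^1*65413^1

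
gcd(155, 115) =5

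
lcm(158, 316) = 316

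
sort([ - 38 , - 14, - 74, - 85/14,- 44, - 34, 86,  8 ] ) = [ - 74, - 44, - 38, - 34, - 14, - 85/14, 8,86] 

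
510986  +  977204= 1488190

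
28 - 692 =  - 664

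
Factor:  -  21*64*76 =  - 2^8*3^1*7^1*19^1= -102144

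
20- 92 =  - 72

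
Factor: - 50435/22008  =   - 2^( - 3)*3^(  -  1 )*5^1*11^1 = - 55/24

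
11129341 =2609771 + 8519570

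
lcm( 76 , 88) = 1672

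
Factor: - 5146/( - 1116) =83/18 =2^(  -  1)*3^( - 2)*83^1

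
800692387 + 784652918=1585345305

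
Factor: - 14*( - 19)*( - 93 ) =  - 24738 = - 2^1*3^1 * 7^1 * 19^1* 31^1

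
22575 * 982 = 22168650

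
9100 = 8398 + 702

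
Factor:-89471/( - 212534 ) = 277/658=2^(-1) * 7^(-1)*47^(-1) * 277^1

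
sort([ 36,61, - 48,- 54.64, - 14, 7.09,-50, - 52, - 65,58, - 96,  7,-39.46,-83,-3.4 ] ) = [ - 96, - 83, -65 , - 54.64, -52,  -  50, - 48, - 39.46, -14, -3.4,7, 7.09, 36, 58, 61]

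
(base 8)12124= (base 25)884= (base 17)1102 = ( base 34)4H2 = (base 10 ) 5204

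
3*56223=168669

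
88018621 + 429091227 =517109848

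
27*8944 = 241488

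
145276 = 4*36319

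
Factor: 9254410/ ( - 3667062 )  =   - 3^( - 1 ) *5^1*7^( - 2 )*11^1*12473^( - 1) * 84131^1 = - 4627205/1833531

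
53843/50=53843/50 = 1076.86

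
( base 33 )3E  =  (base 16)71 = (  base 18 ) 65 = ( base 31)3k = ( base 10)113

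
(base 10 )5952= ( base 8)13500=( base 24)a80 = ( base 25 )9D2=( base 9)8143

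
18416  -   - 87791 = 106207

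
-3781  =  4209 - 7990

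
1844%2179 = 1844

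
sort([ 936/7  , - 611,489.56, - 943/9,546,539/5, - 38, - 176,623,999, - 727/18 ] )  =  [-611, - 176, - 943/9,-727/18,  -  38,539/5,936/7,489.56,546,623,999 ]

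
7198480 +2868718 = 10067198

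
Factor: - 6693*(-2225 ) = 3^1*5^2*23^1 * 89^1*97^1 = 14891925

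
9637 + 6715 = 16352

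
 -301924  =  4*( - 75481)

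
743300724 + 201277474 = 944578198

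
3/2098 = 3/2098=0.00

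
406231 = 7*58033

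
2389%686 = 331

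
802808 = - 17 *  ( - 47224 )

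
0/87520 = 0 = 0.00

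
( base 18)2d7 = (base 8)1571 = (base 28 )13l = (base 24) 1D1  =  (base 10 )889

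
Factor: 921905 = 5^1*47^1*3923^1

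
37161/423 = 87+40/47 = 87.85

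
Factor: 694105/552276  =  2^( - 2)*3^( - 2 )*5^1*23^(-2 )*29^( - 1 ) * 138821^1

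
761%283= 195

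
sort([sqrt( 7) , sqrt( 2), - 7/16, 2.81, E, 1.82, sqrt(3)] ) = [ - 7/16,sqrt( 2 ),sqrt(3),1.82, sqrt( 7),E, 2.81]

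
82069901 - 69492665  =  12577236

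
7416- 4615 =2801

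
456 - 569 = - 113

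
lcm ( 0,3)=0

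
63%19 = 6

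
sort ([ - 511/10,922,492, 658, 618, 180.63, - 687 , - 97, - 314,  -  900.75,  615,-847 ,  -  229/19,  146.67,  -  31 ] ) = [- 900.75, - 847, - 687,  -  314, - 97 ,-511/10,-31, - 229/19, 146.67 , 180.63,492,  615, 618,658, 922]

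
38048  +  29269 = 67317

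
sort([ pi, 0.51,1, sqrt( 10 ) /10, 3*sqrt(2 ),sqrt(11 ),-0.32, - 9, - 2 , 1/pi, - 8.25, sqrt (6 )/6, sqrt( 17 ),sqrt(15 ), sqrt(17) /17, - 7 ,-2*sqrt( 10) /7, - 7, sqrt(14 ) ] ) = [ - 9,-8.25,-7,-7 , - 2, - 2*sqrt(10) /7, - 0.32,sqrt(17) /17,sqrt( 10)/10,1/pi, sqrt(6)/6, 0.51,1, pi, sqrt(11), sqrt ( 14), sqrt(15) , sqrt(17 ),  3*sqrt(2)]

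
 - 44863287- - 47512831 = 2649544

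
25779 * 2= 51558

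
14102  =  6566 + 7536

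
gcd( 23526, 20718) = 18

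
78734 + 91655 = 170389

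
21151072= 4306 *4912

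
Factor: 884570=2^1*5^1*53^1 * 1669^1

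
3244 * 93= 301692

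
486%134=84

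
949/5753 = 949/5753 =0.16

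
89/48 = 89/48 =1.85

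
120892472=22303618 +98588854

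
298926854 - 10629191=288297663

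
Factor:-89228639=-89228639^1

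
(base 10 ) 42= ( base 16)2A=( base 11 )39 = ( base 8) 52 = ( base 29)1D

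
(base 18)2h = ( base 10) 53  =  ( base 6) 125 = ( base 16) 35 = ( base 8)65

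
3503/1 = 3503 = 3503.00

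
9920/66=150+10/33 = 150.30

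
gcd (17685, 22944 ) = 3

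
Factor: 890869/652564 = 2^( - 2)*7^2*11^ ( - 1 )*14831^( - 1)*18181^1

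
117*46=5382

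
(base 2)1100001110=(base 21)1G5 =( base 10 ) 782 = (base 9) 1058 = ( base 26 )142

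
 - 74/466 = -1+196/233 = -  0.16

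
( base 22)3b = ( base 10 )77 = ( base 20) 3H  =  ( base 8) 115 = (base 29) 2J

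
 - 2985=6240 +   -  9225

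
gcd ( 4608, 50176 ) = 512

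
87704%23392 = 17528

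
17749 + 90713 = 108462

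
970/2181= 970/2181 = 0.44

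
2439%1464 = 975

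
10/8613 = 10/8613 = 0.00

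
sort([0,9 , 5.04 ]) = [ 0, 5.04, 9]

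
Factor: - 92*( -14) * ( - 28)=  - 2^5*7^2*23^1  =  - 36064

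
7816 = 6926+890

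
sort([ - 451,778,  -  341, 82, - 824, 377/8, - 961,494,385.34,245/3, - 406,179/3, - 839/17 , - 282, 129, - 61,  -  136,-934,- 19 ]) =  [ - 961, - 934, - 824, - 451, - 406, - 341, - 282, - 136,-61, - 839/17,  -  19 , 377/8, 179/3,245/3,82, 129,385.34,494,778 ] 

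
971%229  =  55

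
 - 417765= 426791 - 844556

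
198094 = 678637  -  480543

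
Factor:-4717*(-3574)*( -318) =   -  2^2*3^1*53^2*89^1*1787^1 =- 5361021444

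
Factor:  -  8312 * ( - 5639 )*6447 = 302179709496 = 2^3*3^1*7^1*307^1*1039^1*5639^1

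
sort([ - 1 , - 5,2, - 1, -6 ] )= [ - 6,-5, - 1, - 1 , 2]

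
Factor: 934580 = 2^2*5^1*83^1*563^1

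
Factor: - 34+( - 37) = -71^1= - 71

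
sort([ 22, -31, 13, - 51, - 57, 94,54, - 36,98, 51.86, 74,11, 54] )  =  [ - 57, - 51, - 36,-31, 11,13, 22, 51.86, 54, 54,74,  94, 98 ]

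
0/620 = 0= 0.00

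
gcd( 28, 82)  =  2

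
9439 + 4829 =14268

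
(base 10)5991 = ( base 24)A9F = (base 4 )1131213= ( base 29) 73H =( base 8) 13547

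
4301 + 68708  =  73009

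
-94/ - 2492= 47/1246 = 0.04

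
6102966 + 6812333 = 12915299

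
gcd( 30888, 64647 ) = 99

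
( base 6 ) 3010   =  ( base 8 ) 1216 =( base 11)545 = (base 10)654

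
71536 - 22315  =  49221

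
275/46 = 5 + 45/46 = 5.98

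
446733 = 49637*9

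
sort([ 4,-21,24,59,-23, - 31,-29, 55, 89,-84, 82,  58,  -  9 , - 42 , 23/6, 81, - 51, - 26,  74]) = [  -  84, - 51, - 42, - 31, - 29, - 26,  -  23, - 21, - 9,  23/6, 4 , 24, 55, 58, 59, 74,81, 82,89]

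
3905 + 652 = 4557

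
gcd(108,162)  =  54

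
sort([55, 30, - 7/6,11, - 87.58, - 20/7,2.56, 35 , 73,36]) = [-87.58,-20/7, - 7/6, 2.56,11,30, 35,36,  55, 73]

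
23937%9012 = 5913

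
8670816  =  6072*1428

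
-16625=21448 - 38073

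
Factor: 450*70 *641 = 2^2*3^2*5^3*7^1*641^1 = 20191500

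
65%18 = 11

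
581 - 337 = 244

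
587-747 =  - 160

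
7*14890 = 104230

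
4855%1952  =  951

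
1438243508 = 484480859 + 953762649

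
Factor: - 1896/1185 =  -  8/5 = -  2^3*5^ (-1)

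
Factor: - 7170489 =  - 3^2*37^1* 61^1*353^1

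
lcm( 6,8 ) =24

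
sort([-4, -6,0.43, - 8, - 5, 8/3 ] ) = [ - 8, - 6, - 5, - 4,  0.43,8/3 ]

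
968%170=118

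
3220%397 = 44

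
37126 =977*38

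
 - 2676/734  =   - 4 + 130/367 = - 3.65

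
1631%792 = 47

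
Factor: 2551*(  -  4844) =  - 2^2*7^1 * 173^1*2551^1 = -12357044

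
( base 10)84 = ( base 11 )77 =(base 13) 66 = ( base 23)3f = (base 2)1010100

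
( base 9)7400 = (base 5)133202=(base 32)59J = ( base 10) 5427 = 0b1010100110011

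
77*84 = 6468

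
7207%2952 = 1303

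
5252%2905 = 2347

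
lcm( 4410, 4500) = 220500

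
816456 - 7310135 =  -6493679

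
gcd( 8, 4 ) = 4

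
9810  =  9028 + 782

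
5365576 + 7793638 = 13159214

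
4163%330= 203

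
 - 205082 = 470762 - 675844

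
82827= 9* 9203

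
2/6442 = 1/3221=   0.00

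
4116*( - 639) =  - 2630124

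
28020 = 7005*4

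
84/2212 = 3/79 = 0.04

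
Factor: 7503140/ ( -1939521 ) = - 2^2 *3^( - 1 )*5^1*23^(-1)*28109^(- 1)*375157^1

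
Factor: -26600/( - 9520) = 2^( - 1)*5^1*  17^ ( - 1) *19^1 = 95/34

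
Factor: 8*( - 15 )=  - 2^3*3^1*5^1  =  - 120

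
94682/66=47341/33 = 1434.58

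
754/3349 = 754/3349 = 0.23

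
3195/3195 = 1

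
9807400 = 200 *49037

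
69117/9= 23039/3 = 7679.67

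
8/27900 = 2/6975=0.00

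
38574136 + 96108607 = 134682743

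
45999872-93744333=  - 47744461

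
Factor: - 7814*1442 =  - 11267788 =- 2^2*7^1*103^1*3907^1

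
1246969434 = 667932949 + 579036485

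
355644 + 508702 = 864346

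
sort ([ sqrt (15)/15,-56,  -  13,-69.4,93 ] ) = [-69.4,-56, - 13,  sqrt(15)/15,93] 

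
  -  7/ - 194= 7/194 = 0.04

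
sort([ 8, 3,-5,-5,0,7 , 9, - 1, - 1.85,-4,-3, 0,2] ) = [ - 5,  -  5, -4,-3,-1.85, - 1, 0,0,  2,3,7,8,9 ] 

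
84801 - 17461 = 67340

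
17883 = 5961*3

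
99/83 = 99/83 = 1.19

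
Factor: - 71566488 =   -  2^3*3^2*7^1 *149^1*953^1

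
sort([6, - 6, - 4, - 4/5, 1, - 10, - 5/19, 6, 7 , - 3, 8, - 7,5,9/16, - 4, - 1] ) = [ - 10, - 7, - 6, - 4,-4, - 3,  -  1 , -4/5, - 5/19,  9/16 , 1, 5, 6, 6, 7,8] 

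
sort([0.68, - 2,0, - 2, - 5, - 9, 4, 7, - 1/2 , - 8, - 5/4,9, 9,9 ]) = [ - 9, - 8, - 5, - 2,-2, - 5/4 , - 1/2, 0,0.68 , 4, 7, 9, 9 , 9]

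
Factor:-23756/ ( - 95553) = 2^2*3^( - 3)*3539^( - 1)*5939^1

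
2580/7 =2580/7= 368.57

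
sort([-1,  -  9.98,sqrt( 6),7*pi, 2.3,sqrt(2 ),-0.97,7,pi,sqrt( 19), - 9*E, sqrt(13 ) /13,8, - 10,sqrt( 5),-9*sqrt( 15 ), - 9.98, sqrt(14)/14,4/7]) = [ - 9*sqrt(15),-9*E, - 10, - 9.98,-9.98, - 1, - 0.97,  sqrt(  14 )/14, sqrt(  13)/13,4/7, sqrt( 2), sqrt( 5 ),2.3,  sqrt ( 6 ),pi, sqrt( 19 ),7 , 8, 7*pi]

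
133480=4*33370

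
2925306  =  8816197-5890891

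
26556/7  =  3793+ 5/7 = 3793.71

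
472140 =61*7740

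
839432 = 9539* 88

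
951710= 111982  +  839728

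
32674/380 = 16337/190 = 85.98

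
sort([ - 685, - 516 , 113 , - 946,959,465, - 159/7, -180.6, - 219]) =[ - 946, - 685, - 516 , - 219, - 180.6, - 159/7, 113,465, 959 ]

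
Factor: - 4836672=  - 2^6 * 3^5*311^1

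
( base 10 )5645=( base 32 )5GD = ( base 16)160d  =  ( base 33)562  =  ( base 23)afa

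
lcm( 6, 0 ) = 0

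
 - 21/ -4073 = 21/4073 = 0.01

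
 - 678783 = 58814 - 737597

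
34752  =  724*48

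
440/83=440/83 = 5.30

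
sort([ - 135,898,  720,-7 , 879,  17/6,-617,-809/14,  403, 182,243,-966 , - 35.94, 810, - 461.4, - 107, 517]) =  [  -  966,  -  617,-461.4 , - 135 , - 107, - 809/14,-35.94, -7,17/6, 182 , 243,403,517,720,810, 879,898]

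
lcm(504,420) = 2520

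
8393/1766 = 4 + 1329/1766=4.75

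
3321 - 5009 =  - 1688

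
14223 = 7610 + 6613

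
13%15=13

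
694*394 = 273436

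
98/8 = 49/4 = 12.25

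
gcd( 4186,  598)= 598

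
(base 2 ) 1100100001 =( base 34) nj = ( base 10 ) 801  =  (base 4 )30201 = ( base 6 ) 3413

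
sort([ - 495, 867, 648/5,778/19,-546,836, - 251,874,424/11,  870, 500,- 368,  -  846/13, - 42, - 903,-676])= [  -  903, - 676, - 546 ,-495, - 368, - 251 ,  -  846/13,  -  42, 424/11,778/19,648/5, 500,836, 867,870,874]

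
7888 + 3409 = 11297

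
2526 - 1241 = 1285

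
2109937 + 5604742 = 7714679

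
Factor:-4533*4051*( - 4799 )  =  3^1 *1511^1 *4051^1*4799^1 = 88124915217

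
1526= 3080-1554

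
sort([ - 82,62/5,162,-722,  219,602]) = [  -  722,-82, 62/5, 162,219, 602]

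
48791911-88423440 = - 39631529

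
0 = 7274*0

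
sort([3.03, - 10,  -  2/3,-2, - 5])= [ - 10,  -  5, - 2, - 2/3, 3.03 ]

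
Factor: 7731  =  3^2*859^1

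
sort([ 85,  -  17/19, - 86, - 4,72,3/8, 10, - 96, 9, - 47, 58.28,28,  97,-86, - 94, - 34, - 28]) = [ - 96, -94, - 86, - 86 , - 47, - 34, - 28,-4, - 17/19, 3/8, 9,10,28,58.28, 72,85,97]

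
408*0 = 0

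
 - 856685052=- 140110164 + -716574888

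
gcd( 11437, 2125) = 1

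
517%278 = 239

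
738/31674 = 123/5279 = 0.02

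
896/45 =896/45 = 19.91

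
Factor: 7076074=2^1 * 317^1*11161^1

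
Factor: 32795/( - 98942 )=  - 2^( - 1)*5^1*7^1*61^( - 1)*811^( - 1)*937^1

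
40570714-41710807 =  - 1140093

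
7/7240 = 7/7240 = 0.00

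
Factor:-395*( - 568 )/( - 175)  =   - 2^3 * 5^( - 1 ) * 7^( -1 ) * 71^1 * 79^1=- 44872/35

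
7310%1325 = 685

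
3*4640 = 13920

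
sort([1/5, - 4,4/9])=[ - 4,1/5, 4/9]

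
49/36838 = 49/36838 =0.00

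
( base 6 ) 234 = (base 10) 94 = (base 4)1132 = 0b1011110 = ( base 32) 2u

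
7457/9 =828 + 5/9= 828.56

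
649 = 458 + 191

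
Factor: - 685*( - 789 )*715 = 386432475 = 3^1*5^2*11^1*13^1 * 137^1*263^1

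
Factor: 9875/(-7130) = - 2^( - 1)*5^2*23^( - 1) * 31^( - 1 )*79^1 =- 1975/1426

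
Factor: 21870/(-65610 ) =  - 3^(  -  1 ) = - 1/3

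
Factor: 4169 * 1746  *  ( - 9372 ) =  - 68219481528 = -2^3*3^3*11^2*71^1 * 97^1*379^1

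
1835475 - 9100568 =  - 7265093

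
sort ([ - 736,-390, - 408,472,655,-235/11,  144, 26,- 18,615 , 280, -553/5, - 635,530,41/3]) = [ - 736, - 635, - 408, - 390, - 553/5, - 235/11, - 18 , 41/3,26,  144,280,472, 530,615, 655 ] 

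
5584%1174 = 888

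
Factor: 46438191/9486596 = 2^( - 2 )*3^4 * 7^ ( - 2)*29^( - 1 )*167^1 * 1669^( - 1) * 3433^1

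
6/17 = 6/17 = 0.35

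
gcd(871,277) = 1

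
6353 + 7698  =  14051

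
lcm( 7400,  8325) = 66600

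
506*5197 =2629682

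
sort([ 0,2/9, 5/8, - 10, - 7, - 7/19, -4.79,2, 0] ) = [ - 10, -7, - 4.79, - 7/19, 0,  0, 2/9 , 5/8,  2] 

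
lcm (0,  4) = 0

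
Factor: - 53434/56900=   -  2^(  -  1)*5^( - 2 )*569^( - 1)* 26717^1 = - 26717/28450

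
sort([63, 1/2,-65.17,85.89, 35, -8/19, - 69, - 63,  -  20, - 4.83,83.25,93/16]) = [ - 69, - 65.17,  -  63, - 20, - 4.83, - 8/19, 1/2,93/16,35,63,  83.25,85.89 ]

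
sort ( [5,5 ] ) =[5,5] 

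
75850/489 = 155+ 55/489 =155.11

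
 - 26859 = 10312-37171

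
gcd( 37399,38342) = 1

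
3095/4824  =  3095/4824 = 0.64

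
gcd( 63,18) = 9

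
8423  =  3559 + 4864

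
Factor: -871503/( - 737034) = 290501/245678 = 2^( - 1 )*31^1*9371^1 * 122839^( - 1)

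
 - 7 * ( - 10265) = 71855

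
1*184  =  184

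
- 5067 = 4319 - 9386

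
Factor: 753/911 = 3^1*251^1*911^ ( - 1)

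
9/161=9/161 = 0.06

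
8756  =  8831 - 75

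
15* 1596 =23940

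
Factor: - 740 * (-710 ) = 525400 = 2^3 * 5^2*37^1*71^1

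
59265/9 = 6585 = 6585.00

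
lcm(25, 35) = 175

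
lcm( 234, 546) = 1638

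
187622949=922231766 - 734608817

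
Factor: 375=3^1*5^3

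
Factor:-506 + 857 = 3^3*13^1=351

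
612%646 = 612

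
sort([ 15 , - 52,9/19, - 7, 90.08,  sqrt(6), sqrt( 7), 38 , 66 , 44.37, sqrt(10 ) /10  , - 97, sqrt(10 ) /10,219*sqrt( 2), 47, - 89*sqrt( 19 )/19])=[ - 97,  -  52,  -  89*sqrt( 19) /19 , - 7 , sqrt( 10)/10, sqrt( 10) /10,9/19, sqrt( 6 ), sqrt( 7),  15, 38, 44.37, 47,  66, 90.08, 219*sqrt( 2 )]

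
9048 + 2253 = 11301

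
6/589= 6/589 = 0.01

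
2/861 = 2/861 = 0.00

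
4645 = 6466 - 1821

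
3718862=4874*763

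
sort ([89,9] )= [9,  89 ] 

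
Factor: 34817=37^1*941^1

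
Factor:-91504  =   - 2^4 * 7^1*19^1*43^1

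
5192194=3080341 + 2111853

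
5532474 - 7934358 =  - 2401884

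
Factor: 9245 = 5^1*43^2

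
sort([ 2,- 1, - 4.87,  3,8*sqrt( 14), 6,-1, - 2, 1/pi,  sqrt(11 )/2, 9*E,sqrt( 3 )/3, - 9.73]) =[ - 9.73, - 4.87, - 2, - 1 , - 1,1/pi,sqrt (3)/3,  sqrt(11)/2,  2, 3,  6,9*E, 8*sqrt(14 )]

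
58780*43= 2527540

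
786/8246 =393/4123  =  0.10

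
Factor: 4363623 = 3^2*11^2 *4007^1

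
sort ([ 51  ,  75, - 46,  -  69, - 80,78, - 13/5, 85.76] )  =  [ - 80 , - 69,-46, - 13/5,51, 75,78,85.76 ]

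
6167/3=6167/3 = 2055.67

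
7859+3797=11656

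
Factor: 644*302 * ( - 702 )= - 2^4 * 3^3*7^1*13^1 * 23^1*151^1 =- 136530576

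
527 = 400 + 127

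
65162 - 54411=10751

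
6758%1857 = 1187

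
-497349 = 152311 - 649660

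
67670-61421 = 6249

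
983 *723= 710709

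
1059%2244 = 1059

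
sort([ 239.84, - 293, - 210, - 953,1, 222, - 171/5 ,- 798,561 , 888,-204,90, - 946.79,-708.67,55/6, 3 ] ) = [ - 953, - 946.79, - 798, - 708.67, - 293,  -  210, - 204, - 171/5,1, 3,55/6,90,222, 239.84, 561,888 ]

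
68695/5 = 13739 = 13739.00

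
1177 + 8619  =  9796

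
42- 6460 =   -  6418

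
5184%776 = 528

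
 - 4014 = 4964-8978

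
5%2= 1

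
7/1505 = 1/215 = 0.00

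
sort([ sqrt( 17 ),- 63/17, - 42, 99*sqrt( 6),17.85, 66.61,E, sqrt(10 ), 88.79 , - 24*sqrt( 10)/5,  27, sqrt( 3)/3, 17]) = [ - 42, - 24*sqrt(10) /5 , - 63/17,sqrt(3)/3, E,sqrt( 10 ), sqrt( 17 )  ,  17,17.85, 27,66.61,  88.79, 99*sqrt( 6 ) ] 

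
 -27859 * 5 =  - 139295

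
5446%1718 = 292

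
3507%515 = 417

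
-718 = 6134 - 6852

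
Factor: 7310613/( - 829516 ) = -2^( - 2) * 3^1*29^(-1 )* 269^1 *7151^( - 1 )*9059^1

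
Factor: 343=7^3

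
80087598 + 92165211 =172252809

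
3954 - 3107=847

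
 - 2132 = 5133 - 7265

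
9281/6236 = 9281/6236 =1.49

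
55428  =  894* 62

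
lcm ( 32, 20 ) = 160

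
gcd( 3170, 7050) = 10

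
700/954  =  350/477 =0.73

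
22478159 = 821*27379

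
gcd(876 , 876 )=876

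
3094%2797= 297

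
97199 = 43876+53323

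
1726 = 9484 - 7758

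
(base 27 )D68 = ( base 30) ALH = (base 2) 10010110101111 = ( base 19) 17de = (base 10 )9647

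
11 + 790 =801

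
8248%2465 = 853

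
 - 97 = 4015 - 4112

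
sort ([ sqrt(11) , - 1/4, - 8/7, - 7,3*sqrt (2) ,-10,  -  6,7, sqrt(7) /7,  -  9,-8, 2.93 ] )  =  [ - 10, - 9, - 8, - 7, - 6,-8/7, - 1/4, sqrt( 7)/7, 2.93, sqrt(11 ) , 3*sqrt(2), 7 ] 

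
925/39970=185/7994  =  0.02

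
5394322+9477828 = 14872150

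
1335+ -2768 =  - 1433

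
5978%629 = 317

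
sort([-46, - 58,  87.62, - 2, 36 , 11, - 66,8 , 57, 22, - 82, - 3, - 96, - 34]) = [ - 96 ,  -  82,-66, - 58, - 46, - 34, - 3,-2,8 , 11, 22, 36 , 57, 87.62]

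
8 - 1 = 7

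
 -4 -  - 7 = 3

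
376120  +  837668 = 1213788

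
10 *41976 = 419760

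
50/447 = 50/447 = 0.11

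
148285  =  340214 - 191929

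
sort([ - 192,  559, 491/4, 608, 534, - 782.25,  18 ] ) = [ - 782.25, - 192, 18 , 491/4, 534, 559, 608] 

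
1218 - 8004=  - 6786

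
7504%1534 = 1368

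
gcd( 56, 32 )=8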